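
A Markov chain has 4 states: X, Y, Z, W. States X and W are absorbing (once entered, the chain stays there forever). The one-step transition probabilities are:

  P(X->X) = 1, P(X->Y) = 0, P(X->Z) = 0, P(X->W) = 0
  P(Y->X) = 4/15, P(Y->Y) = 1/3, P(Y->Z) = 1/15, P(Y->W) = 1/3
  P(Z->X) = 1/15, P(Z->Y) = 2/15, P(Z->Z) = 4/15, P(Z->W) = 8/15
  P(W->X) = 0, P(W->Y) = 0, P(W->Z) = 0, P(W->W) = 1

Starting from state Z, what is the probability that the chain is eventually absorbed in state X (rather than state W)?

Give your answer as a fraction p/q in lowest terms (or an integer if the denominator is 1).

Let a_i = P(absorbed in X | start in state i).
Boundary conditions: a_X = 1, a_W = 0.
For each transient state i, a_i = sum_j P(i->j) * a_j:
  a_Y = 4/15*a_X + 1/3*a_Y + 1/15*a_Z + 1/3*a_W
  a_Z = 1/15*a_X + 2/15*a_Y + 4/15*a_Z + 8/15*a_W

Substituting a_X = 1 and a_W = 0, rearrange to (I - Q) a = r where r[i] = P(i -> X):
  [2/3, -1/15] . (a_Y, a_Z) = 4/15
  [-2/15, 11/15] . (a_Y, a_Z) = 1/15

Solving yields:
  a_Y = 5/12
  a_Z = 1/6

Starting state is Z, so the absorption probability is a_Z = 1/6.

Answer: 1/6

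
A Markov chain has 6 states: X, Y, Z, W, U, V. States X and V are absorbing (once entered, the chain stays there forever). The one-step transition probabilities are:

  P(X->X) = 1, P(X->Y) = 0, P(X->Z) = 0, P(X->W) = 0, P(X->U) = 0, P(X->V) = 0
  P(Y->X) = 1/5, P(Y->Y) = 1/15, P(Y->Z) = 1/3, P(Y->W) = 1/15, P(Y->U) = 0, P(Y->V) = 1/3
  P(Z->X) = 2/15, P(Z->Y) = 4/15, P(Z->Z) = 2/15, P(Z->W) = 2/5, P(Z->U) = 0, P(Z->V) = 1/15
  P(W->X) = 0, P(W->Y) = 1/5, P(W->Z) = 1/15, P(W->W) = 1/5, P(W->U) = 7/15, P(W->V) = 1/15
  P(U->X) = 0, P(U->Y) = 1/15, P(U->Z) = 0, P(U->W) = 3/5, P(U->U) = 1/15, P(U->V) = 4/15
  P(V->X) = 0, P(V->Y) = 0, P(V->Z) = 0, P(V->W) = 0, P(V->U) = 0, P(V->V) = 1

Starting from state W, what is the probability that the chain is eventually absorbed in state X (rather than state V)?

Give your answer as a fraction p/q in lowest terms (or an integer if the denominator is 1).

Let a_i = P(absorbed in X | start in state i).
Boundary conditions: a_X = 1, a_V = 0.
For each transient state i, a_i = sum_j P(i->j) * a_j:
  a_Y = 1/5*a_X + 1/15*a_Y + 1/3*a_Z + 1/15*a_W + 0*a_U + 1/3*a_V
  a_Z = 2/15*a_X + 4/15*a_Y + 2/15*a_Z + 2/5*a_W + 0*a_U + 1/15*a_V
  a_W = 0*a_X + 1/5*a_Y + 1/15*a_Z + 1/5*a_W + 7/15*a_U + 1/15*a_V
  a_U = 0*a_X + 1/15*a_Y + 0*a_Z + 3/5*a_W + 1/15*a_U + 4/15*a_V

Substituting a_X = 1 and a_V = 0, rearrange to (I - Q) a = r where r[i] = P(i -> X):
  [14/15, -1/3, -1/15, 0] . (a_Y, a_Z, a_W, a_U) = 1/5
  [-4/15, 13/15, -2/5, 0] . (a_Y, a_Z, a_W, a_U) = 2/15
  [-1/5, -1/15, 4/5, -7/15] . (a_Y, a_Z, a_W, a_U) = 0
  [-1/15, 0, -3/5, 14/15] . (a_Y, a_Z, a_W, a_U) = 0

Solving yields:
  a_Y = 703/1953
  a_Z = 712/1953
  a_W = 47/217
  a_U = 2255/13671

Starting state is W, so the absorption probability is a_W = 47/217.

Answer: 47/217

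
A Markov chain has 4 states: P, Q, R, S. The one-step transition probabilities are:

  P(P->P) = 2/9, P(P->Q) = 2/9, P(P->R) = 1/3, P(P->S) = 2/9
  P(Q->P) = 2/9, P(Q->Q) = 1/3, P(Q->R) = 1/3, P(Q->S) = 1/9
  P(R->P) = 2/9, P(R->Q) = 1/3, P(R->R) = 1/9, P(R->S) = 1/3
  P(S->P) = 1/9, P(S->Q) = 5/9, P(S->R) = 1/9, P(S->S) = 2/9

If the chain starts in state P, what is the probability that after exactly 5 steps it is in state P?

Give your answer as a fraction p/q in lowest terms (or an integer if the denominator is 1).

Answer: 11758/59049

Derivation:
Computing P^5 by repeated multiplication:
P^1 =
  P: [2/9, 2/9, 1/3, 2/9]
  Q: [2/9, 1/3, 1/3, 1/9]
  R: [2/9, 1/3, 1/9, 1/3]
  S: [1/9, 5/9, 1/9, 2/9]
P^2 =
  P: [16/81, 29/81, 17/81, 19/81]
  Q: [17/81, 1/3, 19/81, 2/9]
  R: [5/27, 31/81, 19/81, 16/81]
  S: [16/81, 10/27, 7/27, 14/81]
P^3 =
  P: [143/729, 265/729, 19/81, 50/243]
  Q: [16/81, 262/729, 169/729, 154/729]
  R: [146/729, 260/729, 173/729, 50/243]
  S: [148/729, 85/243, 173/729, 17/81]
P^4 =
  P: [436/2187, 2344/6561, 515/2187, 1364/6561]
  Q: [1304/6561, 2351/6561, 1541/6561, 455/2187]
  R: [436/2187, 2341/6561, 1541/6561, 457/2187]
  S: [145/729, 2345/6561, 1535/6561, 1376/6561]
P^5 =
  P: [11758/59049, 21103/59049, 13865/59049, 12323/59049]
  Q: [3919/19683, 21109/59049, 13871/59049, 152/729]
  R: [3917/19683, 7039/19683, 13859/59049, 12322/59049]
  S: [11746/59049, 21130/59049, 13861/59049, 152/729]

(P^5)[P -> P] = 11758/59049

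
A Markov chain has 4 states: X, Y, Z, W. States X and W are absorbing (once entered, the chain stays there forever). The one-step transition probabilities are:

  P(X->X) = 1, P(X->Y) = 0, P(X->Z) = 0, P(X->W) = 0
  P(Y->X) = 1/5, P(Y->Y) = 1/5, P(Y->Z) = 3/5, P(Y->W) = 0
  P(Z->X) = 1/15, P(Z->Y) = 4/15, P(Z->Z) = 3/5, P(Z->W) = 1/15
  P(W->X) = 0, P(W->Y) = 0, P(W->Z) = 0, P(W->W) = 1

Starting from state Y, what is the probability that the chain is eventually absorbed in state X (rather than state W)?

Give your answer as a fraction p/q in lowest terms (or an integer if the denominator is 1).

Let a_i = P(absorbed in X | start in state i).
Boundary conditions: a_X = 1, a_W = 0.
For each transient state i, a_i = sum_j P(i->j) * a_j:
  a_Y = 1/5*a_X + 1/5*a_Y + 3/5*a_Z + 0*a_W
  a_Z = 1/15*a_X + 4/15*a_Y + 3/5*a_Z + 1/15*a_W

Substituting a_X = 1 and a_W = 0, rearrange to (I - Q) a = r where r[i] = P(i -> X):
  [4/5, -3/5] . (a_Y, a_Z) = 1/5
  [-4/15, 2/5] . (a_Y, a_Z) = 1/15

Solving yields:
  a_Y = 3/4
  a_Z = 2/3

Starting state is Y, so the absorption probability is a_Y = 3/4.

Answer: 3/4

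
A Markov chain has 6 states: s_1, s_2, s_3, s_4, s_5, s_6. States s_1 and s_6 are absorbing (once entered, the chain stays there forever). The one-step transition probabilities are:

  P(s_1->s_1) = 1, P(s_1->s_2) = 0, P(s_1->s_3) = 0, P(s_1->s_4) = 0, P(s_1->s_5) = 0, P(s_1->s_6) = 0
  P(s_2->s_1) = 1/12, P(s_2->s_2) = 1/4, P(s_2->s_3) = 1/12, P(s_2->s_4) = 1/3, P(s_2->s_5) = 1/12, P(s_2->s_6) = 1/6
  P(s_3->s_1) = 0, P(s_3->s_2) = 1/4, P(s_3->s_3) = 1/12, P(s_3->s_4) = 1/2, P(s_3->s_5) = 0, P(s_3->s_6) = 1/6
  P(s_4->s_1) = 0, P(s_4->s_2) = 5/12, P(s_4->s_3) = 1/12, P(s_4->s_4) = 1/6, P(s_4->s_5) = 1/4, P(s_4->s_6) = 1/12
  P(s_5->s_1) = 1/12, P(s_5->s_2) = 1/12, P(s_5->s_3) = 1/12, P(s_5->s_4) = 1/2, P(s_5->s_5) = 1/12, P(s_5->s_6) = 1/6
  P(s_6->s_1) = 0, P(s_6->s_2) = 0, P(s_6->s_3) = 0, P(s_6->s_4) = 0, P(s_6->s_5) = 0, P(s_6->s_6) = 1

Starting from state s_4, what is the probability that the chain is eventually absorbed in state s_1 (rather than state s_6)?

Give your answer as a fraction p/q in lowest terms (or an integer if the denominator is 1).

Let a_i = P(absorbed in s_1 | start in state i).
Boundary conditions: a_s_1 = 1, a_s_6 = 0.
For each transient state i, a_i = sum_j P(i->j) * a_j:
  a_s_2 = 1/12*a_s_1 + 1/4*a_s_2 + 1/12*a_s_3 + 1/3*a_s_4 + 1/12*a_s_5 + 1/6*a_s_6
  a_s_3 = 0*a_s_1 + 1/4*a_s_2 + 1/12*a_s_3 + 1/2*a_s_4 + 0*a_s_5 + 1/6*a_s_6
  a_s_4 = 0*a_s_1 + 5/12*a_s_2 + 1/12*a_s_3 + 1/6*a_s_4 + 1/4*a_s_5 + 1/12*a_s_6
  a_s_5 = 1/12*a_s_1 + 1/12*a_s_2 + 1/12*a_s_3 + 1/2*a_s_4 + 1/12*a_s_5 + 1/6*a_s_6

Substituting a_s_1 = 1 and a_s_6 = 0, rearrange to (I - Q) a = r where r[i] = P(i -> s_1):
  [3/4, -1/12, -1/3, -1/12] . (a_s_2, a_s_3, a_s_4, a_s_5) = 1/12
  [-1/4, 11/12, -1/2, 0] . (a_s_2, a_s_3, a_s_4, a_s_5) = 0
  [-5/12, -1/12, 5/6, -1/4] . (a_s_2, a_s_3, a_s_4, a_s_5) = 0
  [-1/12, -1/12, -1/2, 11/12] . (a_s_2, a_s_3, a_s_4, a_s_5) = 1/12

Solving yields:
  a_s_2 = 591/2248
  a_s_3 = 441/2248
  a_s_4 = 513/2248
  a_s_5 = 289/1124

Starting state is s_4, so the absorption probability is a_s_4 = 513/2248.

Answer: 513/2248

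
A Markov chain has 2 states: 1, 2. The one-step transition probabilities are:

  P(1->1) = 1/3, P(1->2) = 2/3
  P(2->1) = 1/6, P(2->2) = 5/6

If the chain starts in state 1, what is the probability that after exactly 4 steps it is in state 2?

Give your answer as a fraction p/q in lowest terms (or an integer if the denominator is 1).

Computing P^4 by repeated multiplication:
P^1 =
  1: [1/3, 2/3]
  2: [1/6, 5/6]
P^2 =
  1: [2/9, 7/9]
  2: [7/36, 29/36]
P^3 =
  1: [11/54, 43/54]
  2: [43/216, 173/216]
P^4 =
  1: [65/324, 259/324]
  2: [259/1296, 1037/1296]

(P^4)[1 -> 2] = 259/324

Answer: 259/324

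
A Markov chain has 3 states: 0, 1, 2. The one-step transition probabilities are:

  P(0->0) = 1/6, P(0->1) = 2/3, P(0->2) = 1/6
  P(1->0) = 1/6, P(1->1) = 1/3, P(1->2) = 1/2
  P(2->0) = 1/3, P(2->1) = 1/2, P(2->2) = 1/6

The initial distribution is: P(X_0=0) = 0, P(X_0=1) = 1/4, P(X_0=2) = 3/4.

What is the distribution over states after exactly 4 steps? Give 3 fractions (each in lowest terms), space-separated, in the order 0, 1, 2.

Answer: 143/648 199/432 413/1296

Derivation:
Propagating the distribution step by step (d_{t+1} = d_t * P):
d_0 = (0=0, 1=1/4, 2=3/4)
  d_1[0] = 0*1/6 + 1/4*1/6 + 3/4*1/3 = 7/24
  d_1[1] = 0*2/3 + 1/4*1/3 + 3/4*1/2 = 11/24
  d_1[2] = 0*1/6 + 1/4*1/2 + 3/4*1/6 = 1/4
d_1 = (0=7/24, 1=11/24, 2=1/4)
  d_2[0] = 7/24*1/6 + 11/24*1/6 + 1/4*1/3 = 5/24
  d_2[1] = 7/24*2/3 + 11/24*1/3 + 1/4*1/2 = 17/36
  d_2[2] = 7/24*1/6 + 11/24*1/2 + 1/4*1/6 = 23/72
d_2 = (0=5/24, 1=17/36, 2=23/72)
  d_3[0] = 5/24*1/6 + 17/36*1/6 + 23/72*1/3 = 95/432
  d_3[1] = 5/24*2/3 + 17/36*1/3 + 23/72*1/2 = 197/432
  d_3[2] = 5/24*1/6 + 17/36*1/2 + 23/72*1/6 = 35/108
d_3 = (0=95/432, 1=197/432, 2=35/108)
  d_4[0] = 95/432*1/6 + 197/432*1/6 + 35/108*1/3 = 143/648
  d_4[1] = 95/432*2/3 + 197/432*1/3 + 35/108*1/2 = 199/432
  d_4[2] = 95/432*1/6 + 197/432*1/2 + 35/108*1/6 = 413/1296
d_4 = (0=143/648, 1=199/432, 2=413/1296)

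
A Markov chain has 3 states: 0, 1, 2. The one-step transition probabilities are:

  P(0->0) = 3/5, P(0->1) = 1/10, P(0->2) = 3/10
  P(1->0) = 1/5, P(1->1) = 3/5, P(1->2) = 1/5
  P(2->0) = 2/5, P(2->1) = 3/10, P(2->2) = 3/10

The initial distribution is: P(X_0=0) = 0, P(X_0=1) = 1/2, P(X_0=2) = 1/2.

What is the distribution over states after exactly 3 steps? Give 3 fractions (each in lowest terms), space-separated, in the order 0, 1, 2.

Propagating the distribution step by step (d_{t+1} = d_t * P):
d_0 = (0=0, 1=1/2, 2=1/2)
  d_1[0] = 0*3/5 + 1/2*1/5 + 1/2*2/5 = 3/10
  d_1[1] = 0*1/10 + 1/2*3/5 + 1/2*3/10 = 9/20
  d_1[2] = 0*3/10 + 1/2*1/5 + 1/2*3/10 = 1/4
d_1 = (0=3/10, 1=9/20, 2=1/4)
  d_2[0] = 3/10*3/5 + 9/20*1/5 + 1/4*2/5 = 37/100
  d_2[1] = 3/10*1/10 + 9/20*3/5 + 1/4*3/10 = 3/8
  d_2[2] = 3/10*3/10 + 9/20*1/5 + 1/4*3/10 = 51/200
d_2 = (0=37/100, 1=3/8, 2=51/200)
  d_3[0] = 37/100*3/5 + 3/8*1/5 + 51/200*2/5 = 399/1000
  d_3[1] = 37/100*1/10 + 3/8*3/5 + 51/200*3/10 = 677/2000
  d_3[2] = 37/100*3/10 + 3/8*1/5 + 51/200*3/10 = 21/80
d_3 = (0=399/1000, 1=677/2000, 2=21/80)

Answer: 399/1000 677/2000 21/80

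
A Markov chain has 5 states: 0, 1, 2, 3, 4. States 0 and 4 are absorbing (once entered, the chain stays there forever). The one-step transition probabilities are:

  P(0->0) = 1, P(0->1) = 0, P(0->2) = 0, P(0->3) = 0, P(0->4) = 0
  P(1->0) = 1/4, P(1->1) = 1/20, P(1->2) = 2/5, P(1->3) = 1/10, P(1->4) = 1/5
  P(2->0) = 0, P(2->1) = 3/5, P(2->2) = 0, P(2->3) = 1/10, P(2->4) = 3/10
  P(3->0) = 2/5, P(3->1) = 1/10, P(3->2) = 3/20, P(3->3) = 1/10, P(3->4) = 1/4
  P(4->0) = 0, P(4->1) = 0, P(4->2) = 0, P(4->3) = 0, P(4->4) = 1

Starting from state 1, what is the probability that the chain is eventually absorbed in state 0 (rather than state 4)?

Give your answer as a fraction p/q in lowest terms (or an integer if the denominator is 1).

Let a_i = P(absorbed in 0 | start in state i).
Boundary conditions: a_0 = 1, a_4 = 0.
For each transient state i, a_i = sum_j P(i->j) * a_j:
  a_1 = 1/4*a_0 + 1/20*a_1 + 2/5*a_2 + 1/10*a_3 + 1/5*a_4
  a_2 = 0*a_0 + 3/5*a_1 + 0*a_2 + 1/10*a_3 + 3/10*a_4
  a_3 = 2/5*a_0 + 1/10*a_1 + 3/20*a_2 + 1/10*a_3 + 1/4*a_4

Substituting a_0 = 1 and a_4 = 0, rearrange to (I - Q) a = r where r[i] = P(i -> 0):
  [19/20, -2/5, -1/10] . (a_1, a_2, a_3) = 1/4
  [-3/5, 1, -1/10] . (a_1, a_2, a_3) = 0
  [-1/10, -3/20, 9/10] . (a_1, a_2, a_3) = 2/5

Solving yields:
  a_1 = 1109/2407
  a_2 = 798/2407
  a_3 = 1326/2407

Starting state is 1, so the absorption probability is a_1 = 1109/2407.

Answer: 1109/2407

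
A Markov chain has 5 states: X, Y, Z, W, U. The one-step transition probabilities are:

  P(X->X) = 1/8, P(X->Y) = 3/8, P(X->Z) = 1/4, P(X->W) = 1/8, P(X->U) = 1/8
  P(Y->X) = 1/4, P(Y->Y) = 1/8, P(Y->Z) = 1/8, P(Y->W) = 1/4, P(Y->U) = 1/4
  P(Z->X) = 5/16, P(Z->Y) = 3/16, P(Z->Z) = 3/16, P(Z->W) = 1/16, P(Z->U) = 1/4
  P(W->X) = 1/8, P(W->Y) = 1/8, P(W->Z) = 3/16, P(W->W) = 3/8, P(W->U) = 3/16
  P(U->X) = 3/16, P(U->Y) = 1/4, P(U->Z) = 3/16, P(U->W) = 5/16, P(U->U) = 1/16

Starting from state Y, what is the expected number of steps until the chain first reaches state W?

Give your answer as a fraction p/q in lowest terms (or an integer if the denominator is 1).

Let h_i = expected steps to first reach W from state i.
Boundary: h_W = 0.
First-step equations for the other states:
  h_X = 1 + 1/8*h_X + 3/8*h_Y + 1/4*h_Z + 1/8*h_W + 1/8*h_U
  h_Y = 1 + 1/4*h_X + 1/8*h_Y + 1/8*h_Z + 1/4*h_W + 1/4*h_U
  h_Z = 1 + 5/16*h_X + 3/16*h_Y + 3/16*h_Z + 1/16*h_W + 1/4*h_U
  h_U = 1 + 3/16*h_X + 1/4*h_Y + 3/16*h_Z + 5/16*h_W + 1/16*h_U

Substituting h_W = 0 and rearranging gives the linear system (I - Q) h = 1:
  [7/8, -3/8, -1/4, -1/8] . (h_X, h_Y, h_Z, h_U) = 1
  [-1/4, 7/8, -1/8, -1/4] . (h_X, h_Y, h_Z, h_U) = 1
  [-5/16, -3/16, 13/16, -1/4] . (h_X, h_Y, h_Z, h_U) = 1
  [-3/16, -1/4, -3/16, 15/16] . (h_X, h_Y, h_Z, h_U) = 1

Solving yields:
  h_X = 3848/679
  h_Y = 3376/679
  h_Z = 12248/2037
  h_U = 1376/291

Starting state is Y, so the expected hitting time is h_Y = 3376/679.

Answer: 3376/679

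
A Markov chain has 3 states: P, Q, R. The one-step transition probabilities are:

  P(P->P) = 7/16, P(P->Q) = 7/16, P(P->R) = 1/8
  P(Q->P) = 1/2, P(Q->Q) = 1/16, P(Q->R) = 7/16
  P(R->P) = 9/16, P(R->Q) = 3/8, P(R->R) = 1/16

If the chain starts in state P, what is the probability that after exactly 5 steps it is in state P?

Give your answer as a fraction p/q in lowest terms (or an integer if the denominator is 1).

Computing P^5 by repeated multiplication:
P^1 =
  P: [7/16, 7/16, 1/8]
  Q: [1/2, 1/16, 7/16]
  R: [9/16, 3/8, 1/16]
P^2 =
  P: [123/256, 17/64, 65/256]
  Q: [127/256, 99/256, 15/128]
  R: [15/32, 75/256, 61/256]
P^3 =
  P: [995/2048, 1319/4096, 787/4096]
  Q: [1951/4096, 73/256, 977/4096]
  R: [1989/4096, 1281/4096, 413/2048]
P^4 =
  P: [31565/65536, 19971/65536, 875/4096]
  Q: [15897/32768, 20687/65536, 13055/65536]
  R: [31605/65536, 315/1024, 13771/65536]
P^5 =
  P: [506723/1048576, 162463/524288, 216927/1048576]
  Q: [505549/1048576, 321575/1048576, 55363/262144]
  R: [253227/524288, 324021/1048576, 218101/1048576]

(P^5)[P -> P] = 506723/1048576

Answer: 506723/1048576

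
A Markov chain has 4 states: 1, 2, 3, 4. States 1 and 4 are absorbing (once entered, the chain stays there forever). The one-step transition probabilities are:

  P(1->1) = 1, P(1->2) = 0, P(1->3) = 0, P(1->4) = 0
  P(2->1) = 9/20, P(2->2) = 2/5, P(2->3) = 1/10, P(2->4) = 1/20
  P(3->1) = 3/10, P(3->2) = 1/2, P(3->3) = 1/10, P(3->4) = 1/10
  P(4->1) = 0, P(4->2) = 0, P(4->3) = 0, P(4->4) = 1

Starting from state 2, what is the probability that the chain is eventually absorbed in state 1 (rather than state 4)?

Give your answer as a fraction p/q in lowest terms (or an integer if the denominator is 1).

Let a_i = P(absorbed in 1 | start in state i).
Boundary conditions: a_1 = 1, a_4 = 0.
For each transient state i, a_i = sum_j P(i->j) * a_j:
  a_2 = 9/20*a_1 + 2/5*a_2 + 1/10*a_3 + 1/20*a_4
  a_3 = 3/10*a_1 + 1/2*a_2 + 1/10*a_3 + 1/10*a_4

Substituting a_1 = 1 and a_4 = 0, rearrange to (I - Q) a = r where r[i] = P(i -> 1):
  [3/5, -1/10] . (a_2, a_3) = 9/20
  [-1/2, 9/10] . (a_2, a_3) = 3/10

Solving yields:
  a_2 = 87/98
  a_3 = 81/98

Starting state is 2, so the absorption probability is a_2 = 87/98.

Answer: 87/98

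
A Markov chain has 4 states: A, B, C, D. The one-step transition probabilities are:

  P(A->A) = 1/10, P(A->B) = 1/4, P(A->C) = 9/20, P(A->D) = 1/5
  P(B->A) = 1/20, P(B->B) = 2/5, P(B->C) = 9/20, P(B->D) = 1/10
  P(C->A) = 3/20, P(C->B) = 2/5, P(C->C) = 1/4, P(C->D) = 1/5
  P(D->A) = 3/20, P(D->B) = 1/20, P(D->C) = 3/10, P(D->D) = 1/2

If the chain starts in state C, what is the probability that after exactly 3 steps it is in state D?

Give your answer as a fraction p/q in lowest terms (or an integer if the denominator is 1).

Answer: 941/4000

Derivation:
Computing P^3 by repeated multiplication:
P^1 =
  A: [1/10, 1/4, 9/20, 1/5]
  B: [1/20, 2/5, 9/20, 1/10]
  C: [3/20, 2/5, 1/4, 1/5]
  D: [3/20, 1/20, 3/10, 1/2]
P^2 =
  A: [3/25, 63/200, 33/100, 47/200]
  B: [43/400, 143/400, 69/200, 19/100]
  C: [41/400, 123/400, 37/100, 11/50]
  D: [11/80, 81/400, 63/200, 69/200]
P^3 =
  A: [9/80, 1199/4000, 279/800, 239/1000]
  B: [871/8000, 2539/8000, 141/400, 177/800]
  C: [913/8000, 2461/8000, 343/1000, 941/4000]
  D: [983/8000, 2069/8000, 1341/4000, 1133/4000]

(P^3)[C -> D] = 941/4000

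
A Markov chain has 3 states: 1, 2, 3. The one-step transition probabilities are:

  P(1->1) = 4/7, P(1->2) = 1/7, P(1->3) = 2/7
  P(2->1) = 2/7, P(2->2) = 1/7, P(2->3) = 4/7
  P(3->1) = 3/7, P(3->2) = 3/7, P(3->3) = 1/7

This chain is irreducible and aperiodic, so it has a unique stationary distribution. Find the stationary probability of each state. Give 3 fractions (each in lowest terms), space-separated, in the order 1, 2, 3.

The stationary distribution satisfies pi = pi * P, i.e.:
  pi_1 = 4/7*pi_1 + 2/7*pi_2 + 3/7*pi_3
  pi_2 = 1/7*pi_1 + 1/7*pi_2 + 3/7*pi_3
  pi_3 = 2/7*pi_1 + 4/7*pi_2 + 1/7*pi_3
with normalization: pi_1 + pi_2 + pi_3 = 1.

Using the first 2 balance equations plus normalization, the linear system A*pi = b is:
  [-3/7, 2/7, 3/7] . pi = 0
  [1/7, -6/7, 3/7] . pi = 0
  [1, 1, 1] . pi = 1

Solving yields:
  pi_1 = 6/13
  pi_2 = 3/13
  pi_3 = 4/13

Verification (pi * P):
  6/13*4/7 + 3/13*2/7 + 4/13*3/7 = 6/13 = pi_1  (ok)
  6/13*1/7 + 3/13*1/7 + 4/13*3/7 = 3/13 = pi_2  (ok)
  6/13*2/7 + 3/13*4/7 + 4/13*1/7 = 4/13 = pi_3  (ok)

Answer: 6/13 3/13 4/13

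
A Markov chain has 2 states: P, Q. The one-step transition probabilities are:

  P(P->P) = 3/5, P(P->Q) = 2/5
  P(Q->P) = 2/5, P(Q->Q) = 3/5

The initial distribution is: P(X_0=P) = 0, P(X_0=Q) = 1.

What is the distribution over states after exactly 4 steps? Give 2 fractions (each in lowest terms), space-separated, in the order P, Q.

Answer: 312/625 313/625

Derivation:
Propagating the distribution step by step (d_{t+1} = d_t * P):
d_0 = (P=0, Q=1)
  d_1[P] = 0*3/5 + 1*2/5 = 2/5
  d_1[Q] = 0*2/5 + 1*3/5 = 3/5
d_1 = (P=2/5, Q=3/5)
  d_2[P] = 2/5*3/5 + 3/5*2/5 = 12/25
  d_2[Q] = 2/5*2/5 + 3/5*3/5 = 13/25
d_2 = (P=12/25, Q=13/25)
  d_3[P] = 12/25*3/5 + 13/25*2/5 = 62/125
  d_3[Q] = 12/25*2/5 + 13/25*3/5 = 63/125
d_3 = (P=62/125, Q=63/125)
  d_4[P] = 62/125*3/5 + 63/125*2/5 = 312/625
  d_4[Q] = 62/125*2/5 + 63/125*3/5 = 313/625
d_4 = (P=312/625, Q=313/625)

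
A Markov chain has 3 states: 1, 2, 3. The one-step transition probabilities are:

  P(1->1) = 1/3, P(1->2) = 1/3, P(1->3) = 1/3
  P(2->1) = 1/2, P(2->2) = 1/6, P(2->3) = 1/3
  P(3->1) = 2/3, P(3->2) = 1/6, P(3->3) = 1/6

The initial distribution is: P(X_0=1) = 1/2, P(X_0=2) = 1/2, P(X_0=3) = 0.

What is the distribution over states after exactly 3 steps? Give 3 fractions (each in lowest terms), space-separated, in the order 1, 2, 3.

Propagating the distribution step by step (d_{t+1} = d_t * P):
d_0 = (1=1/2, 2=1/2, 3=0)
  d_1[1] = 1/2*1/3 + 1/2*1/2 + 0*2/3 = 5/12
  d_1[2] = 1/2*1/3 + 1/2*1/6 + 0*1/6 = 1/4
  d_1[3] = 1/2*1/3 + 1/2*1/3 + 0*1/6 = 1/3
d_1 = (1=5/12, 2=1/4, 3=1/3)
  d_2[1] = 5/12*1/3 + 1/4*1/2 + 1/3*2/3 = 35/72
  d_2[2] = 5/12*1/3 + 1/4*1/6 + 1/3*1/6 = 17/72
  d_2[3] = 5/12*1/3 + 1/4*1/3 + 1/3*1/6 = 5/18
d_2 = (1=35/72, 2=17/72, 3=5/18)
  d_3[1] = 35/72*1/3 + 17/72*1/2 + 5/18*2/3 = 67/144
  d_3[2] = 35/72*1/3 + 17/72*1/6 + 5/18*1/6 = 107/432
  d_3[3] = 35/72*1/3 + 17/72*1/3 + 5/18*1/6 = 31/108
d_3 = (1=67/144, 2=107/432, 3=31/108)

Answer: 67/144 107/432 31/108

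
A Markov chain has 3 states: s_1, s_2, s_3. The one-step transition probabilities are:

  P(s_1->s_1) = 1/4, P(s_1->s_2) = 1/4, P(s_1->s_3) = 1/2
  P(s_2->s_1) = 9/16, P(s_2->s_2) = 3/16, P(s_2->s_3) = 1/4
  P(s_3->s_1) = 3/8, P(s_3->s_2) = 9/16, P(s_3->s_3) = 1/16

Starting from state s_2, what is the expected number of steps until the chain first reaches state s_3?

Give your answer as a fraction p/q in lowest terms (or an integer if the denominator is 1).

Let h_i = expected steps to first reach s_3 from state i.
Boundary: h_s_3 = 0.
First-step equations for the other states:
  h_s_1 = 1 + 1/4*h_s_1 + 1/4*h_s_2 + 1/2*h_s_3
  h_s_2 = 1 + 9/16*h_s_1 + 3/16*h_s_2 + 1/4*h_s_3

Substituting h_s_3 = 0 and rearranging gives the linear system (I - Q) h = 1:
  [3/4, -1/4] . (h_s_1, h_s_2) = 1
  [-9/16, 13/16] . (h_s_1, h_s_2) = 1

Solving yields:
  h_s_1 = 34/15
  h_s_2 = 14/5

Starting state is s_2, so the expected hitting time is h_s_2 = 14/5.

Answer: 14/5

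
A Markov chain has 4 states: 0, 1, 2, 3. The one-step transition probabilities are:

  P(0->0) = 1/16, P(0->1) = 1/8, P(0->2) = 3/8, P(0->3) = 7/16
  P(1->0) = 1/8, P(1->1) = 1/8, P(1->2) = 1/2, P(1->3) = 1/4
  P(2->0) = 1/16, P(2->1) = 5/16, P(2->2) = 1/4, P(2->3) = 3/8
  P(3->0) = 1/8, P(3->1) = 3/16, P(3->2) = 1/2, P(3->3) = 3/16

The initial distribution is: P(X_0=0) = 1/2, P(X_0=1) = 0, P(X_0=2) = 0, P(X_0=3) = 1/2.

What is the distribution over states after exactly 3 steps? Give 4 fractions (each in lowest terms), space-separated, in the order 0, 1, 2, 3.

Answer: 783/8192 1761/8192 1613/4096 1211/4096

Derivation:
Propagating the distribution step by step (d_{t+1} = d_t * P):
d_0 = (0=1/2, 1=0, 2=0, 3=1/2)
  d_1[0] = 1/2*1/16 + 0*1/8 + 0*1/16 + 1/2*1/8 = 3/32
  d_1[1] = 1/2*1/8 + 0*1/8 + 0*5/16 + 1/2*3/16 = 5/32
  d_1[2] = 1/2*3/8 + 0*1/2 + 0*1/4 + 1/2*1/2 = 7/16
  d_1[3] = 1/2*7/16 + 0*1/4 + 0*3/8 + 1/2*3/16 = 5/16
d_1 = (0=3/32, 1=5/32, 2=7/16, 3=5/16)
  d_2[0] = 3/32*1/16 + 5/32*1/8 + 7/16*1/16 + 5/16*1/8 = 47/512
  d_2[1] = 3/32*1/8 + 5/32*1/8 + 7/16*5/16 + 5/16*3/16 = 29/128
  d_2[2] = 3/32*3/8 + 5/32*1/2 + 7/16*1/4 + 5/16*1/2 = 97/256
  d_2[3] = 3/32*7/16 + 5/32*1/4 + 7/16*3/8 + 5/16*3/16 = 155/512
d_2 = (0=47/512, 1=29/128, 2=97/256, 3=155/512)
  d_3[0] = 47/512*1/16 + 29/128*1/8 + 97/256*1/16 + 155/512*1/8 = 783/8192
  d_3[1] = 47/512*1/8 + 29/128*1/8 + 97/256*5/16 + 155/512*3/16 = 1761/8192
  d_3[2] = 47/512*3/8 + 29/128*1/2 + 97/256*1/4 + 155/512*1/2 = 1613/4096
  d_3[3] = 47/512*7/16 + 29/128*1/4 + 97/256*3/8 + 155/512*3/16 = 1211/4096
d_3 = (0=783/8192, 1=1761/8192, 2=1613/4096, 3=1211/4096)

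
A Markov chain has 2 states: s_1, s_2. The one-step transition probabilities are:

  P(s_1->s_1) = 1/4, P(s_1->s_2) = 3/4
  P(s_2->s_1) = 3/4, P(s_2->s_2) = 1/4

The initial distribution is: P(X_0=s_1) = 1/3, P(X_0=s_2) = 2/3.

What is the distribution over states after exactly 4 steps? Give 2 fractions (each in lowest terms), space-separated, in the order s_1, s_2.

Propagating the distribution step by step (d_{t+1} = d_t * P):
d_0 = (s_1=1/3, s_2=2/3)
  d_1[s_1] = 1/3*1/4 + 2/3*3/4 = 7/12
  d_1[s_2] = 1/3*3/4 + 2/3*1/4 = 5/12
d_1 = (s_1=7/12, s_2=5/12)
  d_2[s_1] = 7/12*1/4 + 5/12*3/4 = 11/24
  d_2[s_2] = 7/12*3/4 + 5/12*1/4 = 13/24
d_2 = (s_1=11/24, s_2=13/24)
  d_3[s_1] = 11/24*1/4 + 13/24*3/4 = 25/48
  d_3[s_2] = 11/24*3/4 + 13/24*1/4 = 23/48
d_3 = (s_1=25/48, s_2=23/48)
  d_4[s_1] = 25/48*1/4 + 23/48*3/4 = 47/96
  d_4[s_2] = 25/48*3/4 + 23/48*1/4 = 49/96
d_4 = (s_1=47/96, s_2=49/96)

Answer: 47/96 49/96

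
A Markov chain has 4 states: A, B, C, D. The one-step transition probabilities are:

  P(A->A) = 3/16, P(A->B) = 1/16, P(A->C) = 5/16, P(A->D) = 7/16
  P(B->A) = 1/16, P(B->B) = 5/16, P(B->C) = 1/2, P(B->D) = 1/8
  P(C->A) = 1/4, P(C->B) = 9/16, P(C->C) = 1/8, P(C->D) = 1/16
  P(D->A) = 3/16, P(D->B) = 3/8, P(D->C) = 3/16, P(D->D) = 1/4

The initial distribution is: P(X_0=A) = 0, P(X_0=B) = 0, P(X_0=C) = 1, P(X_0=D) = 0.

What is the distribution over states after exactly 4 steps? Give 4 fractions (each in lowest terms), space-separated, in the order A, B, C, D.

Propagating the distribution step by step (d_{t+1} = d_t * P):
d_0 = (A=0, B=0, C=1, D=0)
  d_1[A] = 0*3/16 + 0*1/16 + 1*1/4 + 0*3/16 = 1/4
  d_1[B] = 0*1/16 + 0*5/16 + 1*9/16 + 0*3/8 = 9/16
  d_1[C] = 0*5/16 + 0*1/2 + 1*1/8 + 0*3/16 = 1/8
  d_1[D] = 0*7/16 + 0*1/8 + 1*1/16 + 0*1/4 = 1/16
d_1 = (A=1/4, B=9/16, C=1/8, D=1/16)
  d_2[A] = 1/4*3/16 + 9/16*1/16 + 1/8*1/4 + 1/16*3/16 = 1/8
  d_2[B] = 1/4*1/16 + 9/16*5/16 + 1/8*9/16 + 1/16*3/8 = 73/256
  d_2[C] = 1/4*5/16 + 9/16*1/2 + 1/8*1/8 + 1/16*3/16 = 99/256
  d_2[D] = 1/4*7/16 + 9/16*1/8 + 1/8*1/16 + 1/16*1/4 = 13/64
d_2 = (A=1/8, B=73/256, C=99/256, D=13/64)
  d_3[A] = 1/8*3/16 + 73/256*1/16 + 99/256*1/4 + 13/64*3/16 = 721/4096
  d_3[B] = 1/8*1/16 + 73/256*5/16 + 99/256*9/16 + 13/64*3/8 = 25/64
  d_3[C] = 1/8*5/16 + 73/256*1/2 + 99/256*1/8 + 13/64*3/16 = 549/2048
  d_3[D] = 1/8*7/16 + 73/256*1/8 + 99/256*1/16 + 13/64*1/4 = 677/4096
d_3 = (A=721/4096, B=25/64, C=549/2048, D=677/4096)
  d_4[A] = 721/4096*3/16 + 25/64*1/16 + 549/2048*1/4 + 677/4096*3/16 = 5093/32768
  d_4[B] = 721/4096*1/16 + 25/64*5/16 + 549/2048*9/16 + 677/4096*3/8 = 22665/65536
  d_4[C] = 721/4096*5/16 + 25/64*1/2 + 549/2048*1/8 + 677/4096*3/16 = 2579/8192
  d_4[D] = 721/4096*7/16 + 25/64*1/8 + 549/2048*1/16 + 677/4096*1/4 = 12053/65536
d_4 = (A=5093/32768, B=22665/65536, C=2579/8192, D=12053/65536)

Answer: 5093/32768 22665/65536 2579/8192 12053/65536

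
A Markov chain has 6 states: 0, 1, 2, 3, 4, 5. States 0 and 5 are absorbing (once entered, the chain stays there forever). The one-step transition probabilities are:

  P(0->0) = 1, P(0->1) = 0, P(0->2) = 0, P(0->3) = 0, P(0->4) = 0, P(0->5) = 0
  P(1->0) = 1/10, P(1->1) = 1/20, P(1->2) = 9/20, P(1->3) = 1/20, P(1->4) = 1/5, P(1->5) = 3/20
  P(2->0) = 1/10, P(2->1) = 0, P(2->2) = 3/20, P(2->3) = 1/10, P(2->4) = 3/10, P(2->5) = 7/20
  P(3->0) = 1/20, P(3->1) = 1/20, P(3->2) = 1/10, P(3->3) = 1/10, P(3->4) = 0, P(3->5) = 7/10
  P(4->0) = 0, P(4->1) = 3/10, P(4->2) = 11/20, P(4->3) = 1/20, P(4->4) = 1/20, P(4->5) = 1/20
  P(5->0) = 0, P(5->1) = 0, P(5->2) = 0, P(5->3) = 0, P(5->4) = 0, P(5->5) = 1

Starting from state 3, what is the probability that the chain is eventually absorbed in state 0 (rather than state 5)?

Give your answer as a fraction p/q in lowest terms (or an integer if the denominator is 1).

Answer: 941/10323

Derivation:
Let a_i = P(absorbed in 0 | start in state i).
Boundary conditions: a_0 = 1, a_5 = 0.
For each transient state i, a_i = sum_j P(i->j) * a_j:
  a_1 = 1/10*a_0 + 1/20*a_1 + 9/20*a_2 + 1/20*a_3 + 1/5*a_4 + 3/20*a_5
  a_2 = 1/10*a_0 + 0*a_1 + 3/20*a_2 + 1/10*a_3 + 3/10*a_4 + 7/20*a_5
  a_3 = 1/20*a_0 + 1/20*a_1 + 1/10*a_2 + 1/10*a_3 + 0*a_4 + 7/10*a_5
  a_4 = 0*a_0 + 3/10*a_1 + 11/20*a_2 + 1/20*a_3 + 1/20*a_4 + 1/20*a_5

Substituting a_0 = 1 and a_5 = 0, rearrange to (I - Q) a = r where r[i] = P(i -> 0):
  [19/20, -9/20, -1/20, -1/5] . (a_1, a_2, a_3, a_4) = 1/10
  [0, 17/20, -1/10, -3/10] . (a_1, a_2, a_3, a_4) = 1/10
  [-1/20, -1/10, 9/10, 0] . (a_1, a_2, a_3, a_4) = 1/20
  [-3/10, -11/20, -1/20, 19/20] . (a_1, a_2, a_3, a_4) = 0

Solving yields:
  a_1 = 2531/10323
  a_2 = 2042/10323
  a_3 = 941/10323
  a_4 = 677/3441

Starting state is 3, so the absorption probability is a_3 = 941/10323.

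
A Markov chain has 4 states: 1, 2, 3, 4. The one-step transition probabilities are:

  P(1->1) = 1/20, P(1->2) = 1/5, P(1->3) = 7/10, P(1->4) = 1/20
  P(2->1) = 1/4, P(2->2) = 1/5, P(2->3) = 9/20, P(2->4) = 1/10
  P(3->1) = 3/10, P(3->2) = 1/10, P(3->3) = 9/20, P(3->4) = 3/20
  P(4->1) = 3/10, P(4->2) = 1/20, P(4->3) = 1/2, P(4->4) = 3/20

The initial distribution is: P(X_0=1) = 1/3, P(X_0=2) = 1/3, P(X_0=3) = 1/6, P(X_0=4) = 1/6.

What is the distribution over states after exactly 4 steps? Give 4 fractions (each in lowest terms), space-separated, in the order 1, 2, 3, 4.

Propagating the distribution step by step (d_{t+1} = d_t * P):
d_0 = (1=1/3, 2=1/3, 3=1/6, 4=1/6)
  d_1[1] = 1/3*1/20 + 1/3*1/4 + 1/6*3/10 + 1/6*3/10 = 1/5
  d_1[2] = 1/3*1/5 + 1/3*1/5 + 1/6*1/10 + 1/6*1/20 = 19/120
  d_1[3] = 1/3*7/10 + 1/3*9/20 + 1/6*9/20 + 1/6*1/2 = 13/24
  d_1[4] = 1/3*1/20 + 1/3*1/10 + 1/6*3/20 + 1/6*3/20 = 1/10
d_1 = (1=1/5, 2=19/120, 3=13/24, 4=1/10)
  d_2[1] = 1/5*1/20 + 19/120*1/4 + 13/24*3/10 + 1/10*3/10 = 581/2400
  d_2[2] = 1/5*1/5 + 19/120*1/5 + 13/24*1/10 + 1/10*1/20 = 157/1200
  d_2[3] = 1/5*7/10 + 19/120*9/20 + 13/24*9/20 + 1/10*1/2 = 101/200
  d_2[4] = 1/5*1/20 + 19/120*1/10 + 13/24*3/20 + 1/10*3/20 = 293/2400
d_2 = (1=581/2400, 2=157/1200, 3=101/200, 4=293/2400)
  d_3[1] = 581/2400*1/20 + 157/1200*1/4 + 101/200*3/10 + 293/2400*3/10 = 3727/16000
  d_3[2] = 581/2400*1/5 + 157/1200*1/5 + 101/200*1/10 + 293/2400*1/20 = 2099/16000
  d_3[3] = 581/2400*7/10 + 157/1200*9/20 + 101/200*9/20 + 293/2400*1/2 = 4133/8000
  d_3[4] = 581/2400*1/20 + 157/1200*1/10 + 101/200*3/20 + 293/2400*3/20 = 477/4000
d_3 = (1=3727/16000, 2=2099/16000, 3=4133/8000, 4=477/4000)
  d_4[1] = 3727/16000*1/20 + 2099/16000*1/4 + 4133/8000*3/10 + 477/4000*3/10 = 37633/160000
  d_4[2] = 3727/16000*1/5 + 2099/16000*1/5 + 4133/8000*1/10 + 477/4000*1/20 = 2609/20000
  d_4[3] = 3727/16000*7/10 + 2099/16000*9/20 + 4133/8000*9/20 + 477/4000*1/2 = 164543/320000
  d_4[4] = 3727/16000*1/20 + 2099/16000*1/10 + 4133/8000*3/20 + 477/4000*3/20 = 38447/320000
d_4 = (1=37633/160000, 2=2609/20000, 3=164543/320000, 4=38447/320000)

Answer: 37633/160000 2609/20000 164543/320000 38447/320000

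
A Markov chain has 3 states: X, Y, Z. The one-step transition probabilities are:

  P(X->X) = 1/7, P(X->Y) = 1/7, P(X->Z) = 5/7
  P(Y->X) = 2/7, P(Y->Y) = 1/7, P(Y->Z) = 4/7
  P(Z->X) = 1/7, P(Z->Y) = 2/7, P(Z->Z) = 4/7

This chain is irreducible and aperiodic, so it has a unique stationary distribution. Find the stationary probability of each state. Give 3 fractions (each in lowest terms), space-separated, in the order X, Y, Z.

Answer: 10/57 13/57 34/57

Derivation:
The stationary distribution satisfies pi = pi * P, i.e.:
  pi_X = 1/7*pi_X + 2/7*pi_Y + 1/7*pi_Z
  pi_Y = 1/7*pi_X + 1/7*pi_Y + 2/7*pi_Z
  pi_Z = 5/7*pi_X + 4/7*pi_Y + 4/7*pi_Z
with normalization: pi_X + pi_Y + pi_Z = 1.

Using the first 2 balance equations plus normalization, the linear system A*pi = b is:
  [-6/7, 2/7, 1/7] . pi = 0
  [1/7, -6/7, 2/7] . pi = 0
  [1, 1, 1] . pi = 1

Solving yields:
  pi_X = 10/57
  pi_Y = 13/57
  pi_Z = 34/57

Verification (pi * P):
  10/57*1/7 + 13/57*2/7 + 34/57*1/7 = 10/57 = pi_X  (ok)
  10/57*1/7 + 13/57*1/7 + 34/57*2/7 = 13/57 = pi_Y  (ok)
  10/57*5/7 + 13/57*4/7 + 34/57*4/7 = 34/57 = pi_Z  (ok)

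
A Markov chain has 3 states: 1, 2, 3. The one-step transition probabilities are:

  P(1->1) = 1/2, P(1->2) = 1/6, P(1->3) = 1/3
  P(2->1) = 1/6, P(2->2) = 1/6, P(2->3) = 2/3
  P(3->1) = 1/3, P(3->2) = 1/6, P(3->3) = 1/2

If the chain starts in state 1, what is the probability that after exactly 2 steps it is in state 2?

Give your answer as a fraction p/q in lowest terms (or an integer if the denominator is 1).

Computing P^2 by repeated multiplication:
P^1 =
  1: [1/2, 1/6, 1/3]
  2: [1/6, 1/6, 2/3]
  3: [1/3, 1/6, 1/2]
P^2 =
  1: [7/18, 1/6, 4/9]
  2: [1/3, 1/6, 1/2]
  3: [13/36, 1/6, 17/36]

(P^2)[1 -> 2] = 1/6

Answer: 1/6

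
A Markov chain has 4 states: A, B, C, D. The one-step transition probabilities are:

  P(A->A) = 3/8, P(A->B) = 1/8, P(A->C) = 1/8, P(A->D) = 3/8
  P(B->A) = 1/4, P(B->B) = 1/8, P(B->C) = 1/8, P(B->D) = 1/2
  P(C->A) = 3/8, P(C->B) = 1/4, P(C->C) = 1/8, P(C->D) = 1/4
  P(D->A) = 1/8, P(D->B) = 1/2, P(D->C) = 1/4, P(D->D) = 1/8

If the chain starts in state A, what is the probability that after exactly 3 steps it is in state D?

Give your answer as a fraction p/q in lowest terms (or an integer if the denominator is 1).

Computing P^3 by repeated multiplication:
P^1 =
  A: [3/8, 1/8, 1/8, 3/8]
  B: [1/4, 1/8, 1/8, 1/2]
  C: [3/8, 1/4, 1/8, 1/4]
  D: [1/8, 1/2, 1/4, 1/8]
P^2 =
  A: [17/64, 9/32, 11/64, 9/32]
  B: [15/64, 21/64, 3/16, 1/4]
  C: [9/32, 15/64, 5/32, 21/64]
  D: [9/32, 13/64, 9/64, 3/8]
P^3 =
  A: [69/256, 129/512, 41/256, 163/512]
  B: [139/512, 31/128, 5/32, 169/512]
  C: [135/512, 137/512, 85/512, 155/512]
  D: [131/512, 145/512, 11/64, 37/128]

(P^3)[A -> D] = 163/512

Answer: 163/512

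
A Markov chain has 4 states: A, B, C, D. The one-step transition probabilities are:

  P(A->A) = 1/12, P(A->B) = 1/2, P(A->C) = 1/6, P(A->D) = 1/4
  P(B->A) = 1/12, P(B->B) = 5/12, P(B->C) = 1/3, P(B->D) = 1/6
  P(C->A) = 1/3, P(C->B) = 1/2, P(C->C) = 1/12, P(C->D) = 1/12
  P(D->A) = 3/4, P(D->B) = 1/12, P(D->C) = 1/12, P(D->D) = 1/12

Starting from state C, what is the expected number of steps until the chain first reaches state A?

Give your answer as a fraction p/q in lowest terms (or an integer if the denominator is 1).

Answer: 966/269

Derivation:
Let h_i = expected steps to first reach A from state i.
Boundary: h_A = 0.
First-step equations for the other states:
  h_B = 1 + 1/12*h_A + 5/12*h_B + 1/3*h_C + 1/6*h_D
  h_C = 1 + 1/3*h_A + 1/2*h_B + 1/12*h_C + 1/12*h_D
  h_D = 1 + 3/4*h_A + 1/12*h_B + 1/12*h_C + 1/12*h_D

Substituting h_A = 0 and rearranging gives the linear system (I - Q) h = 1:
  [7/12, -1/3, -1/6] . (h_B, h_C, h_D) = 1
  [-1/2, 11/12, -1/12] . (h_B, h_C, h_D) = 1
  [-1/12, -1/12, 11/12] . (h_B, h_C, h_D) = 1

Solving yields:
  h_B = 1152/269
  h_C = 966/269
  h_D = 486/269

Starting state is C, so the expected hitting time is h_C = 966/269.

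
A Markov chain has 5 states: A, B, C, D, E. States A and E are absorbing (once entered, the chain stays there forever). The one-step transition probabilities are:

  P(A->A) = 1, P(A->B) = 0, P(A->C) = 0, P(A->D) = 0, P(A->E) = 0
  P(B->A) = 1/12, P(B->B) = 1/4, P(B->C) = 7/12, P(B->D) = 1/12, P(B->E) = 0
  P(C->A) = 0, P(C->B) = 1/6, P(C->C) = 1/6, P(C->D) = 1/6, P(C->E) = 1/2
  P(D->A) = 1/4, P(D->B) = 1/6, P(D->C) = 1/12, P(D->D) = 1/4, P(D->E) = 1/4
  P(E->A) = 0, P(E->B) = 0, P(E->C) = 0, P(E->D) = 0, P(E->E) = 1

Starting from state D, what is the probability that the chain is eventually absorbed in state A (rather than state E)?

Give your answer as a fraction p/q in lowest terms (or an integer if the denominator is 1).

Let a_i = P(absorbed in A | start in state i).
Boundary conditions: a_A = 1, a_E = 0.
For each transient state i, a_i = sum_j P(i->j) * a_j:
  a_B = 1/12*a_A + 1/4*a_B + 7/12*a_C + 1/12*a_D + 0*a_E
  a_C = 0*a_A + 1/6*a_B + 1/6*a_C + 1/6*a_D + 1/2*a_E
  a_D = 1/4*a_A + 1/6*a_B + 1/12*a_C + 1/4*a_D + 1/4*a_E

Substituting a_A = 1 and a_E = 0, rearrange to (I - Q) a = r where r[i] = P(i -> A):
  [3/4, -7/12, -1/12] . (a_B, a_C, a_D) = 1/12
  [-1/6, 5/6, -1/6] . (a_B, a_C, a_D) = 0
  [-1/6, -1/12, 3/4] . (a_B, a_C, a_D) = 1/4

Solving yields:
  a_B = 20/77
  a_C = 41/308
  a_D = 125/308

Starting state is D, so the absorption probability is a_D = 125/308.

Answer: 125/308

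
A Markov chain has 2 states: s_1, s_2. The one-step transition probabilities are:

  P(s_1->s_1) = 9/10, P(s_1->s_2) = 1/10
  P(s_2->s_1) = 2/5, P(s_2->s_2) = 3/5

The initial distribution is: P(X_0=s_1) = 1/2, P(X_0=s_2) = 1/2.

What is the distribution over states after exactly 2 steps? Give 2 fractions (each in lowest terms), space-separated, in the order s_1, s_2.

Propagating the distribution step by step (d_{t+1} = d_t * P):
d_0 = (s_1=1/2, s_2=1/2)
  d_1[s_1] = 1/2*9/10 + 1/2*2/5 = 13/20
  d_1[s_2] = 1/2*1/10 + 1/2*3/5 = 7/20
d_1 = (s_1=13/20, s_2=7/20)
  d_2[s_1] = 13/20*9/10 + 7/20*2/5 = 29/40
  d_2[s_2] = 13/20*1/10 + 7/20*3/5 = 11/40
d_2 = (s_1=29/40, s_2=11/40)

Answer: 29/40 11/40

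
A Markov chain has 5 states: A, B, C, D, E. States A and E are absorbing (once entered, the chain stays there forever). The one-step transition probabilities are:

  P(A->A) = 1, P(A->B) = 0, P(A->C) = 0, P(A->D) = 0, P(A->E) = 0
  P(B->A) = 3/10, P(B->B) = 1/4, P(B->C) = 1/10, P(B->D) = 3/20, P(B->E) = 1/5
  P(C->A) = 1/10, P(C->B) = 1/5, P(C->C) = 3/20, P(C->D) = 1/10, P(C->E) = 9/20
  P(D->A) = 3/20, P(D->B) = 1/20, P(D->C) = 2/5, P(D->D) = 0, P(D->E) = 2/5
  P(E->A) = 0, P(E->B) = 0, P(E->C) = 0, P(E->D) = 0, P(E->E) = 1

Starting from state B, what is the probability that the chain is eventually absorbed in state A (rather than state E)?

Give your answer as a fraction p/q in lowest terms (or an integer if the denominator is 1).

Answer: 2237/4549

Derivation:
Let a_i = P(absorbed in A | start in state i).
Boundary conditions: a_A = 1, a_E = 0.
For each transient state i, a_i = sum_j P(i->j) * a_j:
  a_B = 3/10*a_A + 1/4*a_B + 1/10*a_C + 3/20*a_D + 1/5*a_E
  a_C = 1/10*a_A + 1/5*a_B + 3/20*a_C + 1/10*a_D + 9/20*a_E
  a_D = 3/20*a_A + 1/20*a_B + 2/5*a_C + 0*a_D + 2/5*a_E

Substituting a_A = 1 and a_E = 0, rearrange to (I - Q) a = r where r[i] = P(i -> A):
  [3/4, -1/10, -3/20] . (a_B, a_C, a_D) = 3/10
  [-1/5, 17/20, -1/10] . (a_B, a_C, a_D) = 1/10
  [-1/20, -2/5, 1] . (a_B, a_C, a_D) = 3/20

Solving yields:
  a_B = 2237/4549
  a_C = 1212/4549
  a_D = 1279/4549

Starting state is B, so the absorption probability is a_B = 2237/4549.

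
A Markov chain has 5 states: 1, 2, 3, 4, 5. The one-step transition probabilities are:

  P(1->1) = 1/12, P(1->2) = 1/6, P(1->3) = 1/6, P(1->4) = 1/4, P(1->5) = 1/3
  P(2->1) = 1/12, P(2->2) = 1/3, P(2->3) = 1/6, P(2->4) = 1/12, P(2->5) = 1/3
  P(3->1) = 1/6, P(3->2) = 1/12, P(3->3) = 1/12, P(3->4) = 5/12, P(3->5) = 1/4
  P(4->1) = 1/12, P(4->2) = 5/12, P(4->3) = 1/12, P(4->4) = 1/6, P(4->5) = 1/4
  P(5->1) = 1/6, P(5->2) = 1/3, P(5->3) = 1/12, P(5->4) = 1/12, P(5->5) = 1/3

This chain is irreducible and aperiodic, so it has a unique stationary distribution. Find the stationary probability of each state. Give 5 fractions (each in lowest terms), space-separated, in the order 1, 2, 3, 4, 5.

The stationary distribution satisfies pi = pi * P, i.e.:
  pi_1 = 1/12*pi_1 + 1/12*pi_2 + 1/6*pi_3 + 1/12*pi_4 + 1/6*pi_5
  pi_2 = 1/6*pi_1 + 1/3*pi_2 + 1/12*pi_3 + 5/12*pi_4 + 1/3*pi_5
  pi_3 = 1/6*pi_1 + 1/6*pi_2 + 1/12*pi_3 + 1/12*pi_4 + 1/12*pi_5
  pi_4 = 1/4*pi_1 + 1/12*pi_2 + 5/12*pi_3 + 1/6*pi_4 + 1/12*pi_5
  pi_5 = 1/3*pi_1 + 1/3*pi_2 + 1/4*pi_3 + 1/4*pi_4 + 1/3*pi_5
with normalization: pi_1 + pi_2 + pi_3 + pi_4 + pi_5 = 1.

Using the first 4 balance equations plus normalization, the linear system A*pi = b is:
  [-11/12, 1/12, 1/6, 1/12, 1/6] . pi = 0
  [1/6, -2/3, 1/12, 5/12, 1/3] . pi = 0
  [1/6, 1/6, -11/12, 1/12, 1/12] . pi = 0
  [1/4, 1/12, 5/12, -5/6, 1/12] . pi = 0
  [1, 1, 1, 1, 1] . pi = 1

Solving yields:
  pi_1 = 1252/10517
  pi_2 = 3123/10517
  pi_3 = 1241/10517
  pi_4 = 1635/10517
  pi_5 = 3266/10517

Verification (pi * P):
  1252/10517*1/12 + 3123/10517*1/12 + 1241/10517*1/6 + 1635/10517*1/12 + 3266/10517*1/6 = 1252/10517 = pi_1  (ok)
  1252/10517*1/6 + 3123/10517*1/3 + 1241/10517*1/12 + 1635/10517*5/12 + 3266/10517*1/3 = 3123/10517 = pi_2  (ok)
  1252/10517*1/6 + 3123/10517*1/6 + 1241/10517*1/12 + 1635/10517*1/12 + 3266/10517*1/12 = 1241/10517 = pi_3  (ok)
  1252/10517*1/4 + 3123/10517*1/12 + 1241/10517*5/12 + 1635/10517*1/6 + 3266/10517*1/12 = 1635/10517 = pi_4  (ok)
  1252/10517*1/3 + 3123/10517*1/3 + 1241/10517*1/4 + 1635/10517*1/4 + 3266/10517*1/3 = 3266/10517 = pi_5  (ok)

Answer: 1252/10517 3123/10517 1241/10517 1635/10517 3266/10517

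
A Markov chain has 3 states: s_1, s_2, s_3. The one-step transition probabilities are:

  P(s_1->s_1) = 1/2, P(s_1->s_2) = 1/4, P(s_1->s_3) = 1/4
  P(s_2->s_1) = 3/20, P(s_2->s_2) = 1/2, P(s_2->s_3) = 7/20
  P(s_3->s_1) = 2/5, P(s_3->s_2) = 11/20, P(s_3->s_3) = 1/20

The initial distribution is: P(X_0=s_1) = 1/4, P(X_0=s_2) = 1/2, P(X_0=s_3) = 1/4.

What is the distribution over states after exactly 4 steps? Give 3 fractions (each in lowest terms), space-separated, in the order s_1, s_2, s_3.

Propagating the distribution step by step (d_{t+1} = d_t * P):
d_0 = (s_1=1/4, s_2=1/2, s_3=1/4)
  d_1[s_1] = 1/4*1/2 + 1/2*3/20 + 1/4*2/5 = 3/10
  d_1[s_2] = 1/4*1/4 + 1/2*1/2 + 1/4*11/20 = 9/20
  d_1[s_3] = 1/4*1/4 + 1/2*7/20 + 1/4*1/20 = 1/4
d_1 = (s_1=3/10, s_2=9/20, s_3=1/4)
  d_2[s_1] = 3/10*1/2 + 9/20*3/20 + 1/4*2/5 = 127/400
  d_2[s_2] = 3/10*1/4 + 9/20*1/2 + 1/4*11/20 = 7/16
  d_2[s_3] = 3/10*1/4 + 9/20*7/20 + 1/4*1/20 = 49/200
d_2 = (s_1=127/400, s_2=7/16, s_3=49/200)
  d_3[s_1] = 127/400*1/2 + 7/16*3/20 + 49/200*2/5 = 2579/8000
  d_3[s_2] = 127/400*1/4 + 7/16*1/2 + 49/200*11/20 = 3463/8000
  d_3[s_3] = 127/400*1/4 + 7/16*7/20 + 49/200*1/20 = 979/4000
d_3 = (s_1=2579/8000, s_2=3463/8000, s_3=979/4000)
  d_4[s_1] = 2579/8000*1/2 + 3463/8000*3/20 + 979/4000*2/5 = 51843/160000
  d_4[s_2] = 2579/8000*1/4 + 3463/8000*1/2 + 979/4000*11/20 = 69063/160000
  d_4[s_3] = 2579/8000*1/4 + 3463/8000*7/20 + 979/4000*1/20 = 19547/80000
d_4 = (s_1=51843/160000, s_2=69063/160000, s_3=19547/80000)

Answer: 51843/160000 69063/160000 19547/80000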